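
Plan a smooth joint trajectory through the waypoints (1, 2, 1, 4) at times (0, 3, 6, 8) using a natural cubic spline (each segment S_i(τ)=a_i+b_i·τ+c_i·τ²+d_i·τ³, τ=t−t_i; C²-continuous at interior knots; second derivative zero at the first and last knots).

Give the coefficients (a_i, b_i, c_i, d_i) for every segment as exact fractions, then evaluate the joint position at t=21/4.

  seg 0: a=1 b=49/74 c=0 d=-73/1998
  seg 1: a=2 b=-12/37 c=-73/222 d=217/1998
  seg 2: a=1 b=47/74 c=24/37 d=-4/37
S(21/4) = 3991/4736

Δ: Δ0=1/3, Δ1=-1/3, Δ2=3/2
row 1: diag=12, rhs=-4; c'=1/4, d'=-1/3
row 2: denom=10−3·1/4=37/4; d'=(11−3·-1/3)/(37/4)=48/37
back: M2=48/37
back: M1=-1/3−1/4·48/37=-73/111
M: M0=0, M1=-73/111, M2=48/37, M3=0
seg 0: a=1, c=M0/2=0, d=(M1−M0)/(6·3)=-73/1998, b=Δ0−h0·(2M0+M1)/6=49/74
seg 1: a=2, c=M1/2=-73/222, d=(M2−M1)/(6·3)=217/1998, b=Δ1−h1·(2M1+M2)/6=-12/37
seg 2: a=1, c=M2/2=24/37, d=(M3−M2)/(6·2)=-4/37, b=Δ2−h2·(2M2+M3)/6=47/74
t_q=21/4 → seg 1, τ=9/4; S=2+-12/37·τ+-73/222·τ²+217/1998·τ³=3991/4736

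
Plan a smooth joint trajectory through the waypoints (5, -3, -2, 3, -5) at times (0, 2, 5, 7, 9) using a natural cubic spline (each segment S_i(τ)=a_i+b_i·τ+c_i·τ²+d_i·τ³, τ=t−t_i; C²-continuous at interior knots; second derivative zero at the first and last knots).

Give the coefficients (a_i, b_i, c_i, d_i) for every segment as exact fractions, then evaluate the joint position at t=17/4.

Δ: Δ0=-4, Δ1=1/3, Δ2=5/2, Δ3=-4
row 1: diag=10, rhs=26; c'=3/10, d'=13/5
row 2: denom=10−3·3/10=91/10; d'=(13−3·13/5)/(91/10)=4/7
row 3: denom=8−2·20/91=688/91; d'=(-39−2·4/7)/(688/91)=-3653/688
back: M3=-3653/688
back: M2=4/7−20/91·-3653/688=299/172
back: M1=13/5−3/10·299/172=715/344
M: M0=0, M1=715/344, M2=299/172, M3=-3653/688, M4=0
seg 0: a=5, c=M0/2=0, d=(M1−M0)/(6·2)=715/4128, b=Δ0−h0·(2M0+M1)/6=-4843/1032
seg 1: a=-3, c=M1/2=715/688, d=(M2−M1)/(6·3)=-13/688, b=Δ1−h1·(2M1+M2)/6=-1349/516
seg 2: a=-2, c=M2/2=299/344, d=(M3−M2)/(6·2)=-4849/8256, b=Δ2−h2·(2M2+M3)/6=6421/2064
seg 3: a=3, c=M3/2=-3653/1376, d=(M4−M3)/(6·2)=3653/8256, b=Δ3−h3·(2M3+M4)/6=-475/1032
t_q=17/4 → seg 1, τ=9/4; S=-3+-1349/516·τ+715/688·τ²+-13/688·τ³=-168921/44032

  seg 0: a=5 b=-4843/1032 c=0 d=715/4128
  seg 1: a=-3 b=-1349/516 c=715/688 d=-13/688
  seg 2: a=-2 b=6421/2064 c=299/344 d=-4849/8256
  seg 3: a=3 b=-475/1032 c=-3653/1376 d=3653/8256
S(17/4) = -168921/44032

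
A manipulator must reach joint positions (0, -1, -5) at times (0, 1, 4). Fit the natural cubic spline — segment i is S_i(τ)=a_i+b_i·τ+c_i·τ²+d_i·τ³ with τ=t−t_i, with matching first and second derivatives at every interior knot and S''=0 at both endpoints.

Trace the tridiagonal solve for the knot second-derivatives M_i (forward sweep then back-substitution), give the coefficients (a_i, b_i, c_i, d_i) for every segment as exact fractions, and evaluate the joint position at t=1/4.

Δ: Δ0=-1, Δ1=-4/3
row 1: diag=8, rhs=-2; c'=3/8, d'=-1/4
back: M1=-1/4
M: M0=0, M1=-1/4, M2=0
seg 0: a=0, c=M0/2=0, d=(M1−M0)/(6·1)=-1/24, b=Δ0−h0·(2M0+M1)/6=-23/24
seg 1: a=-1, c=M1/2=-1/8, d=(M2−M1)/(6·3)=1/72, b=Δ1−h1·(2M1+M2)/6=-13/12
t_q=1/4 → seg 0, τ=1/4; S=0+-23/24·τ+0·τ²+-1/24·τ³=-123/512

  seg 0: a=0 b=-23/24 c=0 d=-1/24
  seg 1: a=-1 b=-13/12 c=-1/8 d=1/72
S(1/4) = -123/512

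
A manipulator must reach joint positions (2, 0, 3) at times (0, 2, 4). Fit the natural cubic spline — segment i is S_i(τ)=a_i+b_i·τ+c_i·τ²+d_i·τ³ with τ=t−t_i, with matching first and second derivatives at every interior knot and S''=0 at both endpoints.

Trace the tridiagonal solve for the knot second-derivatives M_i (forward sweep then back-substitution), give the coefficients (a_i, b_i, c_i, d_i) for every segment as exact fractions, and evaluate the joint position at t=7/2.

Δ: Δ0=-1, Δ1=3/2
row 1: diag=8, rhs=15; c'=1/4, d'=15/8
back: M1=15/8
M: M0=0, M1=15/8, M2=0
seg 0: a=2, c=M0/2=0, d=(M1−M0)/(6·2)=5/32, b=Δ0−h0·(2M0+M1)/6=-13/8
seg 1: a=0, c=M1/2=15/16, d=(M2−M1)/(6·2)=-5/32, b=Δ1−h1·(2M1+M2)/6=1/4
t_q=7/2 → seg 1, τ=3/2; S=0+1/4·τ+15/16·τ²+-5/32·τ³=501/256

  seg 0: a=2 b=-13/8 c=0 d=5/32
  seg 1: a=0 b=1/4 c=15/16 d=-5/32
S(7/2) = 501/256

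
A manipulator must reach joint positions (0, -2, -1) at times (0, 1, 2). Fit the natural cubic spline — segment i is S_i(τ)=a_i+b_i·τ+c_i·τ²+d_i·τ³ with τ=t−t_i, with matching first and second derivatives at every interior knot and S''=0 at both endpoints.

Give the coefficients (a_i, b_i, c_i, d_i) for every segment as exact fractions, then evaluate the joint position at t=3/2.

Δ: Δ0=-2, Δ1=1
row 1: diag=4, rhs=18; c'=1/4, d'=9/2
back: M1=9/2
M: M0=0, M1=9/2, M2=0
seg 0: a=0, c=M0/2=0, d=(M1−M0)/(6·1)=3/4, b=Δ0−h0·(2M0+M1)/6=-11/4
seg 1: a=-2, c=M1/2=9/4, d=(M2−M1)/(6·1)=-3/4, b=Δ1−h1·(2M1+M2)/6=-1/2
t_q=3/2 → seg 1, τ=1/2; S=-2+-1/2·τ+9/4·τ²+-3/4·τ³=-57/32

  seg 0: a=0 b=-11/4 c=0 d=3/4
  seg 1: a=-2 b=-1/2 c=9/4 d=-3/4
S(3/2) = -57/32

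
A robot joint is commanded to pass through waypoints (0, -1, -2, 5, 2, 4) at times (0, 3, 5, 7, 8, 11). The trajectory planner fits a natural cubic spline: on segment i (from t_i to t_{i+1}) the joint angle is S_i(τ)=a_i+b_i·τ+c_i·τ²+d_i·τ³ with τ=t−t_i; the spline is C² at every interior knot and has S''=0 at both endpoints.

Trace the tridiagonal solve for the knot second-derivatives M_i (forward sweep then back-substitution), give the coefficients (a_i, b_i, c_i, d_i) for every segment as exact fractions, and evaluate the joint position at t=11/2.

  seg 0: a=0 b=221/813 c=0 d=-164/2439
  seg 1: a=-1 b=-1255/813 c=-164/271 d=3665/6504
  seg 2: a=-2 b=4549/1626 c=3009/1084 d=-7885/6504
  seg 3: a=5 b=-526/813 c=-1219/271 d=1744/813
  seg 4: a=2 b=-2608/813 c=525/271 d=-175/813
S(11/2) = -1019/17344

Δ: Δ0=-1/3, Δ1=-1/2, Δ2=7/2, Δ3=-3, Δ4=2/3
row 1: diag=10, rhs=-1; c'=1/5, d'=-1/10
row 2: denom=8−2·1/5=38/5; d'=(24−2·-1/10)/(38/5)=121/38
row 3: denom=6−2·5/19=104/19; d'=(-39−2·121/38)/(104/19)=-431/52
row 4: denom=8−1·19/104=813/104; d'=(22−1·-431/52)/(813/104)=1050/271
back: M4=1050/271
back: M3=-431/52−19/104·1050/271=-2438/271
back: M2=121/38−5/19·-2438/271=3009/542
back: M1=-1/10−1/5·3009/542=-328/271
M: M0=0, M1=-328/271, M2=3009/542, M3=-2438/271, M4=1050/271, M5=0
seg 0: a=0, c=M0/2=0, d=(M1−M0)/(6·3)=-164/2439, b=Δ0−h0·(2M0+M1)/6=221/813
seg 1: a=-1, c=M1/2=-164/271, d=(M2−M1)/(6·2)=3665/6504, b=Δ1−h1·(2M1+M2)/6=-1255/813
seg 2: a=-2, c=M2/2=3009/1084, d=(M3−M2)/(6·2)=-7885/6504, b=Δ2−h2·(2M2+M3)/6=4549/1626
seg 3: a=5, c=M3/2=-1219/271, d=(M4−M3)/(6·1)=1744/813, b=Δ3−h3·(2M3+M4)/6=-526/813
seg 4: a=2, c=M4/2=525/271, d=(M5−M4)/(6·3)=-175/813, b=Δ4−h4·(2M4+M5)/6=-2608/813
t_q=11/2 → seg 2, τ=1/2; S=-2+4549/1626·τ+3009/1084·τ²+-7885/6504·τ³=-1019/17344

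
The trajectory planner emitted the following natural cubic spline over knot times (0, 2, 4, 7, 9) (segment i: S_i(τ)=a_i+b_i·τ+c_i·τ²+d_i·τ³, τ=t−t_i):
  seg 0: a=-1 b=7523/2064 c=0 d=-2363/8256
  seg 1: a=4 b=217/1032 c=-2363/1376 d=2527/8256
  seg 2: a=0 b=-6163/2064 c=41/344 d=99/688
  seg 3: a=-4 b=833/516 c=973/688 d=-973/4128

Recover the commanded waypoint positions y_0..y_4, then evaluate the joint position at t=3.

y_0=-1 y_1=4 y_2=0 y_3=-4 y_4=3
S(3) = 7703/2752

y_0 = S_0(0) = a_0 = -1
y_1 = S_1(0) = a_1 = 4
y_2 = S_2(0) = a_2 = 0
y_3 = S_3(0) = a_3 = -4
y_4 = S_3(2) = 3
t_q=3 is in segment 1 (τ=1); S_1(τ)=7703/2752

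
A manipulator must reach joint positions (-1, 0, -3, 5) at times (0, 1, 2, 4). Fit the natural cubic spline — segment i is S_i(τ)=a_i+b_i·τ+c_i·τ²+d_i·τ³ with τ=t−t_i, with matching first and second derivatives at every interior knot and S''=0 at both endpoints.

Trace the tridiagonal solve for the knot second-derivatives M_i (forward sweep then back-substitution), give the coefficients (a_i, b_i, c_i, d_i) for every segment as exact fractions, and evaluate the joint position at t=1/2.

  seg 0: a=-1 b=54/23 c=0 d=-31/23
  seg 1: a=0 b=-39/23 c=-93/23 d=63/23
  seg 2: a=-3 b=-36/23 c=96/23 d=-16/23
S(1/2) = 1/184

Δ: Δ0=1, Δ1=-3, Δ2=4
row 1: diag=4, rhs=-24; c'=1/4, d'=-6
row 2: denom=6−1·1/4=23/4; d'=(42−1·-6)/(23/4)=192/23
back: M2=192/23
back: M1=-6−1/4·192/23=-186/23
M: M0=0, M1=-186/23, M2=192/23, M3=0
seg 0: a=-1, c=M0/2=0, d=(M1−M0)/(6·1)=-31/23, b=Δ0−h0·(2M0+M1)/6=54/23
seg 1: a=0, c=M1/2=-93/23, d=(M2−M1)/(6·1)=63/23, b=Δ1−h1·(2M1+M2)/6=-39/23
seg 2: a=-3, c=M2/2=96/23, d=(M3−M2)/(6·2)=-16/23, b=Δ2−h2·(2M2+M3)/6=-36/23
t_q=1/2 → seg 0, τ=1/2; S=-1+54/23·τ+0·τ²+-31/23·τ³=1/184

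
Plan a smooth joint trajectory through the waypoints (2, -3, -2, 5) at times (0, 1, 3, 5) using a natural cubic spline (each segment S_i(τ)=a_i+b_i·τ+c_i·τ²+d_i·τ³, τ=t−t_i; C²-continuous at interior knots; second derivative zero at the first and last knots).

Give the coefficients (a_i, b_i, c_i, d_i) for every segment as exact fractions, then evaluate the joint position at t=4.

Δ: Δ0=-5, Δ1=1/2, Δ2=7/2
row 1: diag=6, rhs=33; c'=1/3, d'=11/2
row 2: denom=8−2·1/3=22/3; d'=(18−2·11/2)/(22/3)=21/22
back: M2=21/22
back: M1=11/2−1/3·21/22=57/11
M: M0=0, M1=57/11, M2=21/22, M3=0
seg 0: a=2, c=M0/2=0, d=(M1−M0)/(6·1)=19/22, b=Δ0−h0·(2M0+M1)/6=-129/22
seg 1: a=-3, c=M1/2=57/22, d=(M2−M1)/(6·2)=-31/88, b=Δ1−h1·(2M1+M2)/6=-36/11
seg 2: a=-2, c=M2/2=21/44, d=(M3−M2)/(6·2)=-7/88, b=Δ2−h2·(2M2+M3)/6=63/22
t_q=4 → seg 2, τ=1; S=-2+63/22·τ+21/44·τ²+-7/88·τ³=111/88

  seg 0: a=2 b=-129/22 c=0 d=19/22
  seg 1: a=-3 b=-36/11 c=57/22 d=-31/88
  seg 2: a=-2 b=63/22 c=21/44 d=-7/88
S(4) = 111/88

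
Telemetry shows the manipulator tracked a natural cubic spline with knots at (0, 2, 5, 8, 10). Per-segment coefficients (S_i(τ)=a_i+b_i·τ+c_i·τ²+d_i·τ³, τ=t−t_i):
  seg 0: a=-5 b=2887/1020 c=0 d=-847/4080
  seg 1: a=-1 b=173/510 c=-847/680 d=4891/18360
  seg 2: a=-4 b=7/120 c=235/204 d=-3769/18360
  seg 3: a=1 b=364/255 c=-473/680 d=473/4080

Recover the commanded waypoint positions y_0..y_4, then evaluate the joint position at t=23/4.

y_0=-5 y_1=-1 y_2=-4 y_3=1 y_4=2
S(23/4) = -29549/8704

y_0 = S_0(0) = a_0 = -5
y_1 = S_1(0) = a_1 = -1
y_2 = S_2(0) = a_2 = -4
y_3 = S_3(0) = a_3 = 1
y_4 = S_3(2) = 2
t_q=23/4 is in segment 2 (τ=3/4); S_2(τ)=-29549/8704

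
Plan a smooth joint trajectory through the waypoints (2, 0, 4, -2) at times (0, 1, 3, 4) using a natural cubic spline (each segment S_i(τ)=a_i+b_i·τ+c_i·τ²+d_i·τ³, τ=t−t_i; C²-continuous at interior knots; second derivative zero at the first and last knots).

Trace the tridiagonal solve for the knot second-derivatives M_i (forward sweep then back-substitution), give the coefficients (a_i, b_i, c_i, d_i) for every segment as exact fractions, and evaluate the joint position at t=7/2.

Δ: Δ0=-2, Δ1=2, Δ2=-6
row 1: diag=6, rhs=24; c'=1/3, d'=4
row 2: denom=6−2·1/3=16/3; d'=(-48−2·4)/(16/3)=-21/2
back: M2=-21/2
back: M1=4−1/3·-21/2=15/2
M: M0=0, M1=15/2, M2=-21/2, M3=0
seg 0: a=2, c=M0/2=0, d=(M1−M0)/(6·1)=5/4, b=Δ0−h0·(2M0+M1)/6=-13/4
seg 1: a=0, c=M1/2=15/4, d=(M2−M1)/(6·2)=-3/2, b=Δ1−h1·(2M1+M2)/6=1/2
seg 2: a=4, c=M2/2=-21/4, d=(M3−M2)/(6·1)=7/4, b=Δ2−h2·(2M2+M3)/6=-5/2
t_q=7/2 → seg 2, τ=1/2; S=4+-5/2·τ+-21/4·τ²+7/4·τ³=53/32

  seg 0: a=2 b=-13/4 c=0 d=5/4
  seg 1: a=0 b=1/2 c=15/4 d=-3/2
  seg 2: a=4 b=-5/2 c=-21/4 d=7/4
S(7/2) = 53/32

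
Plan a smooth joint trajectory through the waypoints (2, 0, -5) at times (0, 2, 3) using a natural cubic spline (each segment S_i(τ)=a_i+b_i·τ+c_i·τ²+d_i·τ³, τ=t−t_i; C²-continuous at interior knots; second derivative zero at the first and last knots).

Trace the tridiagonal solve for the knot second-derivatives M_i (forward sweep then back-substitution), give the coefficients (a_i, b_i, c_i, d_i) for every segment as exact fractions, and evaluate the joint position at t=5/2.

  seg 0: a=2 b=1/3 c=0 d=-1/3
  seg 1: a=0 b=-11/3 c=-2 d=2/3
S(5/2) = -9/4

Δ: Δ0=-1, Δ1=-5
row 1: diag=6, rhs=-24; c'=1/6, d'=-4
back: M1=-4
M: M0=0, M1=-4, M2=0
seg 0: a=2, c=M0/2=0, d=(M1−M0)/(6·2)=-1/3, b=Δ0−h0·(2M0+M1)/6=1/3
seg 1: a=0, c=M1/2=-2, d=(M2−M1)/(6·1)=2/3, b=Δ1−h1·(2M1+M2)/6=-11/3
t_q=5/2 → seg 1, τ=1/2; S=0+-11/3·τ+-2·τ²+2/3·τ³=-9/4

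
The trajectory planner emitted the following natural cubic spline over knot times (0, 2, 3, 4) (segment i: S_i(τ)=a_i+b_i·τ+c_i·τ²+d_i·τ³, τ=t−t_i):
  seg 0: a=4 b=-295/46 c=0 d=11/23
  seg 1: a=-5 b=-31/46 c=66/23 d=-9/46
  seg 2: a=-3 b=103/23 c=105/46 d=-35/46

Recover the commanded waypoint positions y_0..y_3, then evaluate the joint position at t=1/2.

y_0 = S_0(0) = a_0 = 4
y_1 = S_1(0) = a_1 = -5
y_2 = S_2(0) = a_2 = -3
y_3 = S_2(1) = 3
t_q=1/2 is in segment 0 (τ=1/2); S_0(τ)=157/184

y_0=4 y_1=-5 y_2=-3 y_3=3
S(1/2) = 157/184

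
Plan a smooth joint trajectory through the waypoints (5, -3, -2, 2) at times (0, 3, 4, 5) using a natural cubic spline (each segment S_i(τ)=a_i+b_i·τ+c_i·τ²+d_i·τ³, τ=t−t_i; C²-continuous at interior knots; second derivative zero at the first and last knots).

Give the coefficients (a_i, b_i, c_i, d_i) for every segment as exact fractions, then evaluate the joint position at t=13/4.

  seg 0: a=5 b=-353/93 c=0 d=35/279
  seg 1: a=-3 b=-38/93 c=35/31 d=26/93
  seg 2: a=-2 b=250/93 c=61/31 d=-61/93
S(13/4) = -3003/992

Δ: Δ0=-8/3, Δ1=1, Δ2=4
row 1: diag=8, rhs=22; c'=1/8, d'=11/4
row 2: denom=4−1·1/8=31/8; d'=(18−1·11/4)/(31/8)=122/31
back: M2=122/31
back: M1=11/4−1/8·122/31=70/31
M: M0=0, M1=70/31, M2=122/31, M3=0
seg 0: a=5, c=M0/2=0, d=(M1−M0)/(6·3)=35/279, b=Δ0−h0·(2M0+M1)/6=-353/93
seg 1: a=-3, c=M1/2=35/31, d=(M2−M1)/(6·1)=26/93, b=Δ1−h1·(2M1+M2)/6=-38/93
seg 2: a=-2, c=M2/2=61/31, d=(M3−M2)/(6·1)=-61/93, b=Δ2−h2·(2M2+M3)/6=250/93
t_q=13/4 → seg 1, τ=1/4; S=-3+-38/93·τ+35/31·τ²+26/93·τ³=-3003/992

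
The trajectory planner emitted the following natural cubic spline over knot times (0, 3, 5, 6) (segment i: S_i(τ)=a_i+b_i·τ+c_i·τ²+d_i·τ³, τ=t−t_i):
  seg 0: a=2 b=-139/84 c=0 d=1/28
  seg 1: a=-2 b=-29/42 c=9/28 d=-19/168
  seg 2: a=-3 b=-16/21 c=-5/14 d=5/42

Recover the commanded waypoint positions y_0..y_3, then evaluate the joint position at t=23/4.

y_0 = S_0(0) = a_0 = 2
y_1 = S_1(0) = a_1 = -2
y_2 = S_2(0) = a_2 = -3
y_3 = S_2(1) = -4
t_q=23/4 is in segment 2 (τ=3/4); S_2(τ)=-3335/896

y_0=2 y_1=-2 y_2=-3 y_3=-4
S(23/4) = -3335/896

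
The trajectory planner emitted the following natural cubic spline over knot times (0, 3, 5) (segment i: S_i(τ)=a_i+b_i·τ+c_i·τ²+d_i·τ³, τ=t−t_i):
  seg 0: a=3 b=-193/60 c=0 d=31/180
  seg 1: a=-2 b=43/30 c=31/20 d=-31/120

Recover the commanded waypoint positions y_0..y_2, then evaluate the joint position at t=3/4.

y_0 = S_0(0) = a_0 = 3
y_1 = S_1(0) = a_1 = -2
y_2 = S_1(2) = 5
t_q=3/4 is in segment 0 (τ=3/4); S_0(τ)=169/256

y_0=3 y_1=-2 y_2=5
S(3/4) = 169/256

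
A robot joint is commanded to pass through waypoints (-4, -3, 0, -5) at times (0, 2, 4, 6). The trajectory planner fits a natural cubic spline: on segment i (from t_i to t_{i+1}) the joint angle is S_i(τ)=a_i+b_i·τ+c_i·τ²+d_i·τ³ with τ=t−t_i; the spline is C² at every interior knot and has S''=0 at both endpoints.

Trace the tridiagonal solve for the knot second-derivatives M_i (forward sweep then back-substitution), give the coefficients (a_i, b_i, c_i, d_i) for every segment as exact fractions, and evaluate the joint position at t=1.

Δ: Δ0=1/2, Δ1=3/2, Δ2=-5/2
row 1: diag=8, rhs=6; c'=1/4, d'=3/4
row 2: denom=8−2·1/4=15/2; d'=(-24−2·3/4)/(15/2)=-17/5
back: M2=-17/5
back: M1=3/4−1/4·-17/5=8/5
M: M0=0, M1=8/5, M2=-17/5, M3=0
seg 0: a=-4, c=M0/2=0, d=(M1−M0)/(6·2)=2/15, b=Δ0−h0·(2M0+M1)/6=-1/30
seg 1: a=-3, c=M1/2=4/5, d=(M2−M1)/(6·2)=-5/12, b=Δ1−h1·(2M1+M2)/6=47/30
seg 2: a=0, c=M2/2=-17/10, d=(M3−M2)/(6·2)=17/60, b=Δ2−h2·(2M2+M3)/6=-7/30
t_q=1 → seg 0, τ=1; S=-4+-1/30·τ+0·τ²+2/15·τ³=-39/10

  seg 0: a=-4 b=-1/30 c=0 d=2/15
  seg 1: a=-3 b=47/30 c=4/5 d=-5/12
  seg 2: a=0 b=-7/30 c=-17/10 d=17/60
S(1) = -39/10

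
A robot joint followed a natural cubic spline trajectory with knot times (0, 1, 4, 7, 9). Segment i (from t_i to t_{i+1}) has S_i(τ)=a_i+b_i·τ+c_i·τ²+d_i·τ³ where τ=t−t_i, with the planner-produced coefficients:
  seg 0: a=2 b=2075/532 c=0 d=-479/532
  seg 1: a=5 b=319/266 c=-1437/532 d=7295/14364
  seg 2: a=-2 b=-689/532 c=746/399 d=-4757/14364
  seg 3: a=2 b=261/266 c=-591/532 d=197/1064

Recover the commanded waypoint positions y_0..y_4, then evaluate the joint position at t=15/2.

y_0 = S_0(0) = a_0 = 2
y_1 = S_1(0) = a_1 = 5
y_2 = S_2(0) = a_2 = -2
y_3 = S_3(0) = a_3 = 2
y_4 = S_3(2) = 1
t_q=15/2 is in segment 3 (τ=1/2); S_3(τ)=2719/1216

y_0=2 y_1=5 y_2=-2 y_3=2 y_4=1
S(15/2) = 2719/1216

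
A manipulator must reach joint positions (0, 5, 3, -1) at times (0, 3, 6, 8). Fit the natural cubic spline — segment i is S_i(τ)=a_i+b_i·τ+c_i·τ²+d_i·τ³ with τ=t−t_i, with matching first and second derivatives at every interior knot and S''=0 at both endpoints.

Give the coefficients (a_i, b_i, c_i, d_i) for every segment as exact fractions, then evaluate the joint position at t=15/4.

Δ: Δ0=5/3, Δ1=-2/3, Δ2=-2
row 1: diag=12, rhs=-14; c'=1/4, d'=-7/6
row 2: denom=10−3·1/4=37/4; d'=(-8−3·-7/6)/(37/4)=-18/37
back: M2=-18/37
back: M1=-7/6−1/4·-18/37=-116/111
M: M0=0, M1=-116/111, M2=-18/37, M3=0
seg 0: a=0, c=M0/2=0, d=(M1−M0)/(6·3)=-58/999, b=Δ0−h0·(2M0+M1)/6=81/37
seg 1: a=5, c=M1/2=-58/111, d=(M2−M1)/(6·3)=31/999, b=Δ1−h1·(2M1+M2)/6=23/37
seg 2: a=3, c=M2/2=-9/37, d=(M3−M2)/(6·2)=3/74, b=Δ2−h2·(2M2+M3)/6=-62/37
t_q=15/4 → seg 1, τ=3/4; S=5+23/37·τ+-58/111·τ²+31/999·τ³=12279/2368

  seg 0: a=0 b=81/37 c=0 d=-58/999
  seg 1: a=5 b=23/37 c=-58/111 d=31/999
  seg 2: a=3 b=-62/37 c=-9/37 d=3/74
S(15/4) = 12279/2368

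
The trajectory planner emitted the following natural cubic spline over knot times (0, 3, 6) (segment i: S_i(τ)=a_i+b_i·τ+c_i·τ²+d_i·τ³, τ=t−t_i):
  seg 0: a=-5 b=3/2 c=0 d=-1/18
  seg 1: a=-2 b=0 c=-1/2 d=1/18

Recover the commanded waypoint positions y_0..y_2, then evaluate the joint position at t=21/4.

y_0 = S_0(0) = a_0 = -5
y_1 = S_1(0) = a_1 = -2
y_2 = S_1(3) = -5
t_q=21/4 is in segment 1 (τ=9/4); S_1(τ)=-499/128

y_0=-5 y_1=-2 y_2=-5
S(21/4) = -499/128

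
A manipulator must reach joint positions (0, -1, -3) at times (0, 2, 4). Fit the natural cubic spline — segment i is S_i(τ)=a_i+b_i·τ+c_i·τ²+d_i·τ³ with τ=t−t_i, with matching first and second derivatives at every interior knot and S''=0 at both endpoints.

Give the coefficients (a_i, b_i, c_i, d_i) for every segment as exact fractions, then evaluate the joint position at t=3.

  seg 0: a=0 b=-3/8 c=0 d=-1/32
  seg 1: a=-1 b=-3/4 c=-3/16 d=1/32
S(3) = -61/32

Δ: Δ0=-1/2, Δ1=-1
row 1: diag=8, rhs=-3; c'=1/4, d'=-3/8
back: M1=-3/8
M: M0=0, M1=-3/8, M2=0
seg 0: a=0, c=M0/2=0, d=(M1−M0)/(6·2)=-1/32, b=Δ0−h0·(2M0+M1)/6=-3/8
seg 1: a=-1, c=M1/2=-3/16, d=(M2−M1)/(6·2)=1/32, b=Δ1−h1·(2M1+M2)/6=-3/4
t_q=3 → seg 1, τ=1; S=-1+-3/4·τ+-3/16·τ²+1/32·τ³=-61/32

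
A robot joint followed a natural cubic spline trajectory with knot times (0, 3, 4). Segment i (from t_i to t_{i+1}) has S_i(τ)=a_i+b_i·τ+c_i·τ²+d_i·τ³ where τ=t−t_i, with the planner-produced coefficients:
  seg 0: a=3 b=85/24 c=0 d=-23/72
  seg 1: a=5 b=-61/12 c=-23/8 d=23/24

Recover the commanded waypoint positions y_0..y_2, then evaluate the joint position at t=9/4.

y_0=3 y_1=5 y_2=-2
S(9/4) = 3753/512

y_0 = S_0(0) = a_0 = 3
y_1 = S_1(0) = a_1 = 5
y_2 = S_1(1) = -2
t_q=9/4 is in segment 0 (τ=9/4); S_0(τ)=3753/512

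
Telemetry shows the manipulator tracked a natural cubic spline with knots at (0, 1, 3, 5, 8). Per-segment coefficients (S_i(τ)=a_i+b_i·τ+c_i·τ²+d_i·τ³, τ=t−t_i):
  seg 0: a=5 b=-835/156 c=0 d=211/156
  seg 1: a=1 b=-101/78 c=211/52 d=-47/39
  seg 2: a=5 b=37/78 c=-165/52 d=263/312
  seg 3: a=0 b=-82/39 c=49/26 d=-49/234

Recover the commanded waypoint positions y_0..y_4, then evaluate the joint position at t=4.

y_0 = S_0(0) = a_0 = 5
y_1 = S_1(0) = a_1 = 1
y_2 = S_2(0) = a_2 = 5
y_3 = S_3(0) = a_3 = 0
y_4 = S_3(3) = 5
t_q=4 is in segment 2 (τ=1); S_2(τ)=327/104

y_0=5 y_1=1 y_2=5 y_3=0 y_4=5
S(4) = 327/104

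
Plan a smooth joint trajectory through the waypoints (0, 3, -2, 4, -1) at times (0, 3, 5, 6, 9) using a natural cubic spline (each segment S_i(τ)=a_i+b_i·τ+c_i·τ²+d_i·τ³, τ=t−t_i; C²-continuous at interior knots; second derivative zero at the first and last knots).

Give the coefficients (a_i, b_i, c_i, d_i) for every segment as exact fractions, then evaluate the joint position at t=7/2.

  seg 0: a=0 b=2771/876 c=0 d=-1895/7884
  seg 1: a=3 b=-1457/438 c=-1895/876 d=2257/1752
  seg 2: a=-2 b=254/73 c=1219/219 d=-667/219
  seg 3: a=4 b=1199/219 c=-782/219 d=782/1971
S(7/2) = 4471/4672

Δ: Δ0=1, Δ1=-5/2, Δ2=6, Δ3=-5/3
row 1: diag=10, rhs=-21; c'=1/5, d'=-21/10
row 2: denom=6−2·1/5=28/5; d'=(51−2·-21/10)/(28/5)=69/7
row 3: denom=8−1·5/28=219/28; d'=(-46−1·69/7)/(219/28)=-1564/219
back: M3=-1564/219
back: M2=69/7−5/28·-1564/219=2438/219
back: M1=-21/10−1/5·2438/219=-1895/438
M: M0=0, M1=-1895/438, M2=2438/219, M3=-1564/219, M4=0
seg 0: a=0, c=M0/2=0, d=(M1−M0)/(6·3)=-1895/7884, b=Δ0−h0·(2M0+M1)/6=2771/876
seg 1: a=3, c=M1/2=-1895/876, d=(M2−M1)/(6·2)=2257/1752, b=Δ1−h1·(2M1+M2)/6=-1457/438
seg 2: a=-2, c=M2/2=1219/219, d=(M3−M2)/(6·1)=-667/219, b=Δ2−h2·(2M2+M3)/6=254/73
seg 3: a=4, c=M3/2=-782/219, d=(M4−M3)/(6·3)=782/1971, b=Δ3−h3·(2M3+M4)/6=1199/219
t_q=7/2 → seg 1, τ=1/2; S=3+-1457/438·τ+-1895/876·τ²+2257/1752·τ³=4471/4672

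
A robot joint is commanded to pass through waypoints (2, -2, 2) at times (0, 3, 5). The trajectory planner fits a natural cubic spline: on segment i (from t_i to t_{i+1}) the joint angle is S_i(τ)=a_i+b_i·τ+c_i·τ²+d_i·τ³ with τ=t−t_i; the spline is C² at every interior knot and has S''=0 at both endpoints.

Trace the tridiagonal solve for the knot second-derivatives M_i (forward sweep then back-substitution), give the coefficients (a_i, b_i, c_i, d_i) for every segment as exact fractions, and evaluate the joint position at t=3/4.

Δ: Δ0=-4/3, Δ1=2
row 1: diag=10, rhs=20; c'=1/5, d'=2
back: M1=2
M: M0=0, M1=2, M2=0
seg 0: a=2, c=M0/2=0, d=(M1−M0)/(6·3)=1/9, b=Δ0−h0·(2M0+M1)/6=-7/3
seg 1: a=-2, c=M1/2=1, d=(M2−M1)/(6·2)=-1/6, b=Δ1−h1·(2M1+M2)/6=2/3
t_q=3/4 → seg 0, τ=3/4; S=2+-7/3·τ+0·τ²+1/9·τ³=19/64

  seg 0: a=2 b=-7/3 c=0 d=1/9
  seg 1: a=-2 b=2/3 c=1 d=-1/6
S(3/4) = 19/64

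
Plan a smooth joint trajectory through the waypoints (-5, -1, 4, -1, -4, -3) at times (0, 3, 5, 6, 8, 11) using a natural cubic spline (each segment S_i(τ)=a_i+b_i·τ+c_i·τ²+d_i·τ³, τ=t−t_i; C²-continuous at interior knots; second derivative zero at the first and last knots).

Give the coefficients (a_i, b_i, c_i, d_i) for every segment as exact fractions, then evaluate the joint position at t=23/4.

Δ: Δ0=4/3, Δ1=5/2, Δ2=-5, Δ3=-3/2, Δ4=1/3
row 1: diag=10, rhs=7; c'=1/5, d'=7/10
row 2: denom=6−2·1/5=28/5; d'=(-45−2·7/10)/(28/5)=-58/7
row 3: denom=6−1·5/28=163/28; d'=(21−1·-58/7)/(163/28)=820/163
row 4: denom=10−2·56/163=1518/163; d'=(11−2·820/163)/(1518/163)=51/506
back: M4=51/506
back: M3=820/163−56/163·51/506=1264/253
back: M2=-58/7−5/28·1264/253=-2322/253
back: M1=7/10−1/5·-2322/253=1283/506
M: M0=0, M1=1283/506, M2=-2322/253, M3=1264/253, M4=51/506, M5=0
seg 0: a=-5, c=M0/2=0, d=(M1−M0)/(6·3)=1283/9108, b=Δ0−h0·(2M0+M1)/6=199/3036
seg 1: a=-1, c=M1/2=1283/1012, d=(M2−M1)/(6·2)=-5927/6072, b=Δ1−h1·(2M1+M2)/6=5873/1518
seg 2: a=4, c=M2/2=-1161/253, d=(M3−M2)/(6·1)=163/69, b=Δ2−h2·(2M2+M3)/6=-2105/759
seg 3: a=-1, c=M3/2=632/253, d=(M4−M3)/(6·2)=-2477/6072, b=Δ3−h3·(2M3+M4)/6=-3692/759
seg 4: a=-4, c=M4/2=51/1012, d=(M5−M4)/(6·3)=-17/3036, b=Δ4−h4·(2M4+M5)/6=353/1518
t_q=23/4 → seg 2, τ=3/4; S=4+-2105/759·τ+-1161/253·τ²+163/69·τ³=5429/16192

  seg 0: a=-5 b=199/3036 c=0 d=1283/9108
  seg 1: a=-1 b=5873/1518 c=1283/1012 d=-5927/6072
  seg 2: a=4 b=-2105/759 c=-1161/253 d=163/69
  seg 3: a=-1 b=-3692/759 c=632/253 d=-2477/6072
  seg 4: a=-4 b=353/1518 c=51/1012 d=-17/3036
S(23/4) = 5429/16192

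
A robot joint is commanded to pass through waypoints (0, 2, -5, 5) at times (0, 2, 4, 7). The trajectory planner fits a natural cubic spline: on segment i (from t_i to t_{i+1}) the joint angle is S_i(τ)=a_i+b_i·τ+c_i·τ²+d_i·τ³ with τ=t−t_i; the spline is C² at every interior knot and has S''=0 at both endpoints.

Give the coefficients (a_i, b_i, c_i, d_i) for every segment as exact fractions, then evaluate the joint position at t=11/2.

  seg 0: a=0 b=145/57 c=0 d=-22/57
  seg 1: a=2 b=-119/57 c=-44/19 d=367/456
  seg 2: a=-5 b=-193/114 c=191/76 d=-191/684
S(11/2) = -1719/608

Δ: Δ0=1, Δ1=-7/2, Δ2=10/3
row 1: diag=8, rhs=-27; c'=1/4, d'=-27/8
row 2: denom=10−2·1/4=19/2; d'=(41−2·-27/8)/(19/2)=191/38
back: M2=191/38
back: M1=-27/8−1/4·191/38=-88/19
M: M0=0, M1=-88/19, M2=191/38, M3=0
seg 0: a=0, c=M0/2=0, d=(M1−M0)/(6·2)=-22/57, b=Δ0−h0·(2M0+M1)/6=145/57
seg 1: a=2, c=M1/2=-44/19, d=(M2−M1)/(6·2)=367/456, b=Δ1−h1·(2M1+M2)/6=-119/57
seg 2: a=-5, c=M2/2=191/76, d=(M3−M2)/(6·3)=-191/684, b=Δ2−h2·(2M2+M3)/6=-193/114
t_q=11/2 → seg 2, τ=3/2; S=-5+-193/114·τ+191/76·τ²+-191/684·τ³=-1719/608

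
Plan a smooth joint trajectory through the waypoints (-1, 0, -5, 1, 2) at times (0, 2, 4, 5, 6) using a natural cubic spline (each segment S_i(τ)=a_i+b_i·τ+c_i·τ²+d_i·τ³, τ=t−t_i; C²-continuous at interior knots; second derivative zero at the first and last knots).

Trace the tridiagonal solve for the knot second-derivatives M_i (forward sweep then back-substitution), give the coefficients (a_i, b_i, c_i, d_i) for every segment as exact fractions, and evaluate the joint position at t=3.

Δ: Δ0=1/2, Δ1=-5/2, Δ2=6, Δ3=1
row 1: diag=8, rhs=-18; c'=1/4, d'=-9/4
row 2: denom=6−2·1/4=11/2; d'=(51−2·-9/4)/(11/2)=111/11
row 3: denom=4−1·2/11=42/11; d'=(-30−1·111/11)/(42/11)=-21/2
back: M3=-21/2
back: M2=111/11−2/11·-21/2=12
back: M1=-9/4−1/4·12=-21/4
M: M0=0, M1=-21/4, M2=12, M3=-21/2, M4=0
seg 0: a=-1, c=M0/2=0, d=(M1−M0)/(6·2)=-7/16, b=Δ0−h0·(2M0+M1)/6=9/4
seg 1: a=0, c=M1/2=-21/8, d=(M2−M1)/(6·2)=23/16, b=Δ1−h1·(2M1+M2)/6=-3
seg 2: a=-5, c=M2/2=6, d=(M3−M2)/(6·1)=-15/4, b=Δ2−h2·(2M2+M3)/6=15/4
seg 3: a=1, c=M3/2=-21/4, d=(M4−M3)/(6·1)=7/4, b=Δ3−h3·(2M3+M4)/6=9/2
t_q=3 → seg 1, τ=1; S=0+-3·τ+-21/8·τ²+23/16·τ³=-67/16

  seg 0: a=-1 b=9/4 c=0 d=-7/16
  seg 1: a=0 b=-3 c=-21/8 d=23/16
  seg 2: a=-5 b=15/4 c=6 d=-15/4
  seg 3: a=1 b=9/2 c=-21/4 d=7/4
S(3) = -67/16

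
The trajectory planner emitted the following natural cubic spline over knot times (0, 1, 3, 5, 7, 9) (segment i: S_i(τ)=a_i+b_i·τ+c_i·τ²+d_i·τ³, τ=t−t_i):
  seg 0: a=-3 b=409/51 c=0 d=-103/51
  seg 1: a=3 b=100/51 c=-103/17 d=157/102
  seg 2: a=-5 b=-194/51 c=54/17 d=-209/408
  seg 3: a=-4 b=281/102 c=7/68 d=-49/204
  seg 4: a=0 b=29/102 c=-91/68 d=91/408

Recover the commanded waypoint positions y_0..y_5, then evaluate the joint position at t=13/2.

y_0=-3 y_1=3 y_2=-5 y_3=-4 y_4=0 y_5=-3
S(13/2) = -243/544

y_0 = S_0(0) = a_0 = -3
y_1 = S_1(0) = a_1 = 3
y_2 = S_2(0) = a_2 = -5
y_3 = S_3(0) = a_3 = -4
y_4 = S_4(0) = a_4 = 0
y_5 = S_4(2) = -3
t_q=13/2 is in segment 3 (τ=3/2); S_3(τ)=-243/544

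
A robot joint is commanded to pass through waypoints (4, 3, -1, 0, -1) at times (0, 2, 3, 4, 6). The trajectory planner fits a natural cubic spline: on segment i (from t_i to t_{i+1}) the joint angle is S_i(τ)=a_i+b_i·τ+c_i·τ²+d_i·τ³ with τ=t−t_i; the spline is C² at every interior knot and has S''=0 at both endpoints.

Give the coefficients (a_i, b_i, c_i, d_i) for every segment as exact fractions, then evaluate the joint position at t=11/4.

  seg 0: a=4 b=79/66 c=0 d=-14/33
  seg 1: a=3 b=-257/66 c=-28/11 d=161/66
  seg 2: a=-1 b=-5/3 c=105/22 d=-139/66
  seg 3: a=0 b=103/66 c=-17/11 d=17/66
S(11/4) = -455/1408

Δ: Δ0=-1/2, Δ1=-4, Δ2=1, Δ3=-1/2
row 1: diag=6, rhs=-21; c'=1/6, d'=-7/2
row 2: denom=4−1·1/6=23/6; d'=(30−1·-7/2)/(23/6)=201/23
row 3: denom=6−1·6/23=132/23; d'=(-9−1·201/23)/(132/23)=-34/11
back: M3=-34/11
back: M2=201/23−6/23·-34/11=105/11
back: M1=-7/2−1/6·105/11=-56/11
M: M0=0, M1=-56/11, M2=105/11, M3=-34/11, M4=0
seg 0: a=4, c=M0/2=0, d=(M1−M0)/(6·2)=-14/33, b=Δ0−h0·(2M0+M1)/6=79/66
seg 1: a=3, c=M1/2=-28/11, d=(M2−M1)/(6·1)=161/66, b=Δ1−h1·(2M1+M2)/6=-257/66
seg 2: a=-1, c=M2/2=105/22, d=(M3−M2)/(6·1)=-139/66, b=Δ2−h2·(2M2+M3)/6=-5/3
seg 3: a=0, c=M3/2=-17/11, d=(M4−M3)/(6·2)=17/66, b=Δ3−h3·(2M3+M4)/6=103/66
t_q=11/4 → seg 1, τ=3/4; S=3+-257/66·τ+-28/11·τ²+161/66·τ³=-455/1408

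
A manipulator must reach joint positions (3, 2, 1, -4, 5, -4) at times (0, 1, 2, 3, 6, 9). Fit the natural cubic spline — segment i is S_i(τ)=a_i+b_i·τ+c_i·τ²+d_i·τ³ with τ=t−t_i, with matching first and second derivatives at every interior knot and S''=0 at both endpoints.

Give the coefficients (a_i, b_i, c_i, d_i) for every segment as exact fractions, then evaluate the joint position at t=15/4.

  seg 0: a=3 b=-573/419 c=0 d=154/419
  seg 1: a=2 b=-111/419 c=462/419 d=-770/419
  seg 2: a=1 b=-1497/419 c=-1848/419 d=1250/419
  seg 3: a=-4 b=-1443/419 c=1902/419 d=-334/419
  seg 4: a=5 b=951/419 c=-1104/419 d=368/1257
S(15/4) = -58537/13408

Δ: Δ0=-1, Δ1=-1, Δ2=-5, Δ3=3, Δ4=-3
row 1: diag=4, rhs=0; c'=1/4, d'=0
row 2: denom=4−1·1/4=15/4; d'=(-24−1·0)/(15/4)=-32/5
row 3: denom=8−1·4/15=116/15; d'=(48−1·-32/5)/(116/15)=204/29
row 4: denom=12−3·45/116=1257/116; d'=(-36−3·204/29)/(1257/116)=-2208/419
back: M4=-2208/419
back: M3=204/29−45/116·-2208/419=3804/419
back: M2=-32/5−4/15·3804/419=-3696/419
back: M1=0−1/4·-3696/419=924/419
M: M0=0, M1=924/419, M2=-3696/419, M3=3804/419, M4=-2208/419, M5=0
seg 0: a=3, c=M0/2=0, d=(M1−M0)/(6·1)=154/419, b=Δ0−h0·(2M0+M1)/6=-573/419
seg 1: a=2, c=M1/2=462/419, d=(M2−M1)/(6·1)=-770/419, b=Δ1−h1·(2M1+M2)/6=-111/419
seg 2: a=1, c=M2/2=-1848/419, d=(M3−M2)/(6·1)=1250/419, b=Δ2−h2·(2M2+M3)/6=-1497/419
seg 3: a=-4, c=M3/2=1902/419, d=(M4−M3)/(6·3)=-334/419, b=Δ3−h3·(2M3+M4)/6=-1443/419
seg 4: a=5, c=M4/2=-1104/419, d=(M5−M4)/(6·3)=368/1257, b=Δ4−h4·(2M4+M5)/6=951/419
t_q=15/4 → seg 3, τ=3/4; S=-4+-1443/419·τ+1902/419·τ²+-334/419·τ³=-58537/13408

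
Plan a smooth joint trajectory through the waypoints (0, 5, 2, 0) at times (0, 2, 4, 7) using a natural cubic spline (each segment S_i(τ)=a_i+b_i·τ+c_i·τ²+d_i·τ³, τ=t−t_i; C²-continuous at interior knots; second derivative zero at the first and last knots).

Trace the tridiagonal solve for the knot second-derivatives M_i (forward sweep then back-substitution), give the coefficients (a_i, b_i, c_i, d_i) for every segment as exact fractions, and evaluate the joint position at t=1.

  seg 0: a=0 b=205/57 c=0 d=-125/456
  seg 1: a=5 b=35/114 c=-125/76 d=169/456
  seg 2: a=2 b=-104/57 c=11/19 d=-11/171
S(1) = 505/152

Δ: Δ0=5/2, Δ1=-3/2, Δ2=-2/3
row 1: diag=8, rhs=-24; c'=1/4, d'=-3
row 2: denom=10−2·1/4=19/2; d'=(5−2·-3)/(19/2)=22/19
back: M2=22/19
back: M1=-3−1/4·22/19=-125/38
M: M0=0, M1=-125/38, M2=22/19, M3=0
seg 0: a=0, c=M0/2=0, d=(M1−M0)/(6·2)=-125/456, b=Δ0−h0·(2M0+M1)/6=205/57
seg 1: a=5, c=M1/2=-125/76, d=(M2−M1)/(6·2)=169/456, b=Δ1−h1·(2M1+M2)/6=35/114
seg 2: a=2, c=M2/2=11/19, d=(M3−M2)/(6·3)=-11/171, b=Δ2−h2·(2M2+M3)/6=-104/57
t_q=1 → seg 0, τ=1; S=0+205/57·τ+0·τ²+-125/456·τ³=505/152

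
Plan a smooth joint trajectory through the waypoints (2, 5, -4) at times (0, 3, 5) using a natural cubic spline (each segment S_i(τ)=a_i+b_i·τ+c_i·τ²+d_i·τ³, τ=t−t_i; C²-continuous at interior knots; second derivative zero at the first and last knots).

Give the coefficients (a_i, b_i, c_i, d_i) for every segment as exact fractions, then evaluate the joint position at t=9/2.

Δ: Δ0=1, Δ1=-9/2
row 1: diag=10, rhs=-33; c'=1/5, d'=-33/10
back: M1=-33/10
M: M0=0, M1=-33/10, M2=0
seg 0: a=2, c=M0/2=0, d=(M1−M0)/(6·3)=-11/60, b=Δ0−h0·(2M0+M1)/6=53/20
seg 1: a=5, c=M1/2=-33/20, d=(M2−M1)/(6·2)=11/40, b=Δ1−h1·(2M1+M2)/6=-23/10
t_q=9/2 → seg 1, τ=3/2; S=5+-23/10·τ+-33/20·τ²+11/40·τ³=-79/64

  seg 0: a=2 b=53/20 c=0 d=-11/60
  seg 1: a=5 b=-23/10 c=-33/20 d=11/40
S(9/2) = -79/64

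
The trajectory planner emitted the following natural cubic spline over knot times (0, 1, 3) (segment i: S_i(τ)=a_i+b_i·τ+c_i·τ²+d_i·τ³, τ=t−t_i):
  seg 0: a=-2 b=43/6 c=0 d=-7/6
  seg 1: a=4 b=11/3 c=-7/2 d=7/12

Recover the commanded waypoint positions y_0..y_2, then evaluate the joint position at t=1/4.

y_0 = S_0(0) = a_0 = -2
y_1 = S_1(0) = a_1 = 4
y_2 = S_1(2) = 2
t_q=1/4 is in segment 0 (τ=1/4); S_0(τ)=-29/128

y_0=-2 y_1=4 y_2=2
S(1/4) = -29/128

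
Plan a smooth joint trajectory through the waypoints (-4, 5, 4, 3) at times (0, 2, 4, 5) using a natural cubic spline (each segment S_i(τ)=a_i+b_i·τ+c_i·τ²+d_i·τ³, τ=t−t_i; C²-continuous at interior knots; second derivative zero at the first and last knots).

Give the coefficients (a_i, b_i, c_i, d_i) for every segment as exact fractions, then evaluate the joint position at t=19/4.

  seg 0: a=-4 b=64/11 c=0 d=-29/88
  seg 1: a=5 b=41/22 c=-87/44 d=35/88
  seg 2: a=4 b=-14/11 c=9/22 d=-3/22
S(19/4) = 4531/1408

Δ: Δ0=9/2, Δ1=-1/2, Δ2=-1
row 1: diag=8, rhs=-30; c'=1/4, d'=-15/4
row 2: denom=6−2·1/4=11/2; d'=(-3−2·-15/4)/(11/2)=9/11
back: M2=9/11
back: M1=-15/4−1/4·9/11=-87/22
M: M0=0, M1=-87/22, M2=9/11, M3=0
seg 0: a=-4, c=M0/2=0, d=(M1−M0)/(6·2)=-29/88, b=Δ0−h0·(2M0+M1)/6=64/11
seg 1: a=5, c=M1/2=-87/44, d=(M2−M1)/(6·2)=35/88, b=Δ1−h1·(2M1+M2)/6=41/22
seg 2: a=4, c=M2/2=9/22, d=(M3−M2)/(6·1)=-3/22, b=Δ2−h2·(2M2+M3)/6=-14/11
t_q=19/4 → seg 2, τ=3/4; S=4+-14/11·τ+9/22·τ²+-3/22·τ³=4531/1408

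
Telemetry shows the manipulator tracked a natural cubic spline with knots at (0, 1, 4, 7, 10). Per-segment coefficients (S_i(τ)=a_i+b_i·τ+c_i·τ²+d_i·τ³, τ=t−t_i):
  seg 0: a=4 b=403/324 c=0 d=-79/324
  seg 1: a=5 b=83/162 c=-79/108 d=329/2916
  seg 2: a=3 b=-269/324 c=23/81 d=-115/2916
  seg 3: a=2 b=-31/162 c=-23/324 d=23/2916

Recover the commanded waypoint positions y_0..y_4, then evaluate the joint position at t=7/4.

y_0 = S_0(0) = a_0 = 4
y_1 = S_1(0) = a_1 = 5
y_2 = S_2(0) = a_2 = 3
y_3 = S_3(0) = a_3 = 2
y_4 = S_3(3) = 1
t_q=7/4 is in segment 1 (τ=3/4); S_1(τ)=11567/2304

y_0=4 y_1=5 y_2=3 y_3=2 y_4=1
S(7/4) = 11567/2304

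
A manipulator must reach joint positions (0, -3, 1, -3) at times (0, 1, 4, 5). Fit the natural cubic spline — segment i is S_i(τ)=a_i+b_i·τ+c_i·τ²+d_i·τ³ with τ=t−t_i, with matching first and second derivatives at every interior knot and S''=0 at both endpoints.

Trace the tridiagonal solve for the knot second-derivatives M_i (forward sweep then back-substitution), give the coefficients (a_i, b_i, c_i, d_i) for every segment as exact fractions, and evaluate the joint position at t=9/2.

  seg 0: a=0 b=-647/165 c=0 d=152/165
  seg 1: a=-3 b=-191/165 c=152/55 d=-29/45
  seg 2: a=1 b=-326/165 c=-167/55 d=167/165
S(9/2) = -273/440

Δ: Δ0=-3, Δ1=4/3, Δ2=-4
row 1: diag=8, rhs=26; c'=3/8, d'=13/4
row 2: denom=8−3·3/8=55/8; d'=(-32−3·13/4)/(55/8)=-334/55
back: M2=-334/55
back: M1=13/4−3/8·-334/55=304/55
M: M0=0, M1=304/55, M2=-334/55, M3=0
seg 0: a=0, c=M0/2=0, d=(M1−M0)/(6·1)=152/165, b=Δ0−h0·(2M0+M1)/6=-647/165
seg 1: a=-3, c=M1/2=152/55, d=(M2−M1)/(6·3)=-29/45, b=Δ1−h1·(2M1+M2)/6=-191/165
seg 2: a=1, c=M2/2=-167/55, d=(M3−M2)/(6·1)=167/165, b=Δ2−h2·(2M2+M3)/6=-326/165
t_q=9/2 → seg 2, τ=1/2; S=1+-326/165·τ+-167/55·τ²+167/165·τ³=-273/440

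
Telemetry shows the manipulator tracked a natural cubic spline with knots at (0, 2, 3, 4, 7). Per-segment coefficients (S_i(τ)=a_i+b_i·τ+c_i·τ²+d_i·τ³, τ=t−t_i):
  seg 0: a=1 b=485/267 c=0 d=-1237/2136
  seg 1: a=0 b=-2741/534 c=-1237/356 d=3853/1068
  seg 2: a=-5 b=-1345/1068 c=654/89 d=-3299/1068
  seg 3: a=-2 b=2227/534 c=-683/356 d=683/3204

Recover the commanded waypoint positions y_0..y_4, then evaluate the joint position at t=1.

y_0=1 y_1=0 y_2=-5 y_3=-2 y_4=-1
S(1) = 1593/712

y_0 = S_0(0) = a_0 = 1
y_1 = S_1(0) = a_1 = 0
y_2 = S_2(0) = a_2 = -5
y_3 = S_3(0) = a_3 = -2
y_4 = S_3(3) = -1
t_q=1 is in segment 0 (τ=1); S_0(τ)=1593/712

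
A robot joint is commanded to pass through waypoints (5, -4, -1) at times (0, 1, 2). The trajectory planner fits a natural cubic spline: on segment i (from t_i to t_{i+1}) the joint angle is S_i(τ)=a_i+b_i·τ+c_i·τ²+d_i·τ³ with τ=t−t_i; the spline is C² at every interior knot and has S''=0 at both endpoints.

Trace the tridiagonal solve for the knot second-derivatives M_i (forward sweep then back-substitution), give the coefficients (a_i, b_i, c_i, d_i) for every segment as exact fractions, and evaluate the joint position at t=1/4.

  seg 0: a=5 b=-12 c=0 d=3
  seg 1: a=-4 b=-3 c=9 d=-3
S(1/4) = 131/64

Δ: Δ0=-9, Δ1=3
row 1: diag=4, rhs=72; c'=1/4, d'=18
back: M1=18
M: M0=0, M1=18, M2=0
seg 0: a=5, c=M0/2=0, d=(M1−M0)/(6·1)=3, b=Δ0−h0·(2M0+M1)/6=-12
seg 1: a=-4, c=M1/2=9, d=(M2−M1)/(6·1)=-3, b=Δ1−h1·(2M1+M2)/6=-3
t_q=1/4 → seg 0, τ=1/4; S=5+-12·τ+0·τ²+3·τ³=131/64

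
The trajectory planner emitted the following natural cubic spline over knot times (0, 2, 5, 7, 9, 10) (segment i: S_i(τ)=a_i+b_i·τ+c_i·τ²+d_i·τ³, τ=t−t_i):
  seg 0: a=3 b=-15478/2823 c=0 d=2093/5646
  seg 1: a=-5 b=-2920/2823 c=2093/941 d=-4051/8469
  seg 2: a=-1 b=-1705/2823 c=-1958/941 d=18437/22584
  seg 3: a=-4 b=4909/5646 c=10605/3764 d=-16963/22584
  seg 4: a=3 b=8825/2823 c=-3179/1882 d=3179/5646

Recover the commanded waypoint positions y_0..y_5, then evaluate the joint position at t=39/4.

y_0 = S_0(0) = a_0 = 3
y_1 = S_1(0) = a_1 = -5
y_2 = S_2(0) = a_2 = -1
y_3 = S_3(0) = a_3 = -4
y_4 = S_4(0) = a_4 = 3
y_5 = S_4(1) = 5
t_q=39/4 is in segment 4 (τ=3/4); S_4(τ)=557911/120448

y_0=3 y_1=-5 y_2=-1 y_3=-4 y_4=3 y_5=5
S(39/4) = 557911/120448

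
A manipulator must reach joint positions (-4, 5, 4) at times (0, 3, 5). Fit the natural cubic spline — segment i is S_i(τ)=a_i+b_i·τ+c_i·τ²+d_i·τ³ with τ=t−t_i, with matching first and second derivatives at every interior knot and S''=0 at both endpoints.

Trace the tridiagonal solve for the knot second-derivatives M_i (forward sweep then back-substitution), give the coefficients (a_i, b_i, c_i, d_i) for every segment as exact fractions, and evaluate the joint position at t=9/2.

Δ: Δ0=3, Δ1=-1/2
row 1: diag=10, rhs=-21; c'=1/5, d'=-21/10
back: M1=-21/10
M: M0=0, M1=-21/10, M2=0
seg 0: a=-4, c=M0/2=0, d=(M1−M0)/(6·3)=-7/60, b=Δ0−h0·(2M0+M1)/6=81/20
seg 1: a=5, c=M1/2=-21/20, d=(M2−M1)/(6·2)=7/40, b=Δ1−h1·(2M1+M2)/6=9/10
t_q=9/2 → seg 1, τ=3/2; S=5+9/10·τ+-21/20·τ²+7/40·τ³=293/64

  seg 0: a=-4 b=81/20 c=0 d=-7/60
  seg 1: a=5 b=9/10 c=-21/20 d=7/40
S(9/2) = 293/64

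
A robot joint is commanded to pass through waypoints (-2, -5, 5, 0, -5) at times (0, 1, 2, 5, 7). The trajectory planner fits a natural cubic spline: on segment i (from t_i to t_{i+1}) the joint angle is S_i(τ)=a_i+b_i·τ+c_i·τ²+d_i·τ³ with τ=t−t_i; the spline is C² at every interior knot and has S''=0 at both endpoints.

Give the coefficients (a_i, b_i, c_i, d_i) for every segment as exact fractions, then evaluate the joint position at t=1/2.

  seg 0: a=-2 b=-11155/1644 c=0 d=6223/1644
  seg 1: a=-5 b=3757/822 c=6223/548 d=-9743/1644
  seg 2: a=5 b=15623/1644 c=-880/137 d=4439/4932
  seg 3: a=0 b=-3893/822 c=919/548 d=-919/3288
S(1/2) = -21567/4384

Δ: Δ0=-3, Δ1=10, Δ2=-5/3, Δ3=-5/2
row 1: diag=4, rhs=78; c'=1/4, d'=39/2
row 2: denom=8−1·1/4=31/4; d'=(-70−1·39/2)/(31/4)=-358/31
row 3: denom=10−3·12/31=274/31; d'=(-5−3·-358/31)/(274/31)=919/274
back: M3=919/274
back: M2=-358/31−12/31·919/274=-1760/137
back: M1=39/2−1/4·-1760/137=6223/274
M: M0=0, M1=6223/274, M2=-1760/137, M3=919/274, M4=0
seg 0: a=-2, c=M0/2=0, d=(M1−M0)/(6·1)=6223/1644, b=Δ0−h0·(2M0+M1)/6=-11155/1644
seg 1: a=-5, c=M1/2=6223/548, d=(M2−M1)/(6·1)=-9743/1644, b=Δ1−h1·(2M1+M2)/6=3757/822
seg 2: a=5, c=M2/2=-880/137, d=(M3−M2)/(6·3)=4439/4932, b=Δ2−h2·(2M2+M3)/6=15623/1644
seg 3: a=0, c=M3/2=919/548, d=(M4−M3)/(6·2)=-919/3288, b=Δ3−h3·(2M3+M4)/6=-3893/822
t_q=1/2 → seg 0, τ=1/2; S=-2+-11155/1644·τ+0·τ²+6223/1644·τ³=-21567/4384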